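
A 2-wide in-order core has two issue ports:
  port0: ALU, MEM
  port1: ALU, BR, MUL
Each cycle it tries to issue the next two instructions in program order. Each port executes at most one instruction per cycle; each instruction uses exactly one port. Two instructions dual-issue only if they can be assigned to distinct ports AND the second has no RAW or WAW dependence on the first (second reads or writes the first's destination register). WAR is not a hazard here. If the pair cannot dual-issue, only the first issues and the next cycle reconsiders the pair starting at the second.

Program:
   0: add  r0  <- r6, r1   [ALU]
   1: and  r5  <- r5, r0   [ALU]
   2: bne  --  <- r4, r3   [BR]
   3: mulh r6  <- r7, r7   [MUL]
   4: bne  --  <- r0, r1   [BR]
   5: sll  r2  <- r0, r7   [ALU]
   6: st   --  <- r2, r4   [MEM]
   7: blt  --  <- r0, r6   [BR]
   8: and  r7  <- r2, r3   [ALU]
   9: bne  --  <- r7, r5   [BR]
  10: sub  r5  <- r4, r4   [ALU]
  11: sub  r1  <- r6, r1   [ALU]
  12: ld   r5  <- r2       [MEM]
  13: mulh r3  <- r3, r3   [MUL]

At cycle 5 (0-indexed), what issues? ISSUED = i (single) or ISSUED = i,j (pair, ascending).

ISSUED = 8

[0] i0  add  -- RAW r0
[1] i1+i2  and bne  -- pair
[2] i3  mulh  -- no-port MUL/BR
[3] i4+i5  bne sll  -- pair
[4] i6+i7  st blt  -- pair
[5] i8  and  -- RAW r7
[6] i9+i10  bne sub  -- pair
[7] i11+i12  sub ld  -- pair
[8] i13  mulh  -- tail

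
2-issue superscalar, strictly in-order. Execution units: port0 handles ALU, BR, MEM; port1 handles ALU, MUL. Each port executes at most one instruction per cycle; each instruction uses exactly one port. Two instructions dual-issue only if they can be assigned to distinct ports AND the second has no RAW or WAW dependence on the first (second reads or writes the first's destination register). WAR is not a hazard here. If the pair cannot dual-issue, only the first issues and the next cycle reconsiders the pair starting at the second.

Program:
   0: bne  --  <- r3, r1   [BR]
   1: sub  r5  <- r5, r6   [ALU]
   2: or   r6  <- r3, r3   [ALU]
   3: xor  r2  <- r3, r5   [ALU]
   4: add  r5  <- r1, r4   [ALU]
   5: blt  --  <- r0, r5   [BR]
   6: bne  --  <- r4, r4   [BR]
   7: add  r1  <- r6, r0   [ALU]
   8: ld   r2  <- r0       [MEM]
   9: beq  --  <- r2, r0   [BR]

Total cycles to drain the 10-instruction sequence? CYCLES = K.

#0 head=0: bne sub i0+i1 2-wide
#1 head=2: or xor i2+i3 2-wide
#2 head=4: add i4 RAW r5
#3 head=5: blt i5 no-port BR/BR
#4 head=6: bne add i6+i7 2-wide
#5 head=8: ld i8 no-port MEM/BR
#6 head=9: beq i9 tail

CYCLES = 7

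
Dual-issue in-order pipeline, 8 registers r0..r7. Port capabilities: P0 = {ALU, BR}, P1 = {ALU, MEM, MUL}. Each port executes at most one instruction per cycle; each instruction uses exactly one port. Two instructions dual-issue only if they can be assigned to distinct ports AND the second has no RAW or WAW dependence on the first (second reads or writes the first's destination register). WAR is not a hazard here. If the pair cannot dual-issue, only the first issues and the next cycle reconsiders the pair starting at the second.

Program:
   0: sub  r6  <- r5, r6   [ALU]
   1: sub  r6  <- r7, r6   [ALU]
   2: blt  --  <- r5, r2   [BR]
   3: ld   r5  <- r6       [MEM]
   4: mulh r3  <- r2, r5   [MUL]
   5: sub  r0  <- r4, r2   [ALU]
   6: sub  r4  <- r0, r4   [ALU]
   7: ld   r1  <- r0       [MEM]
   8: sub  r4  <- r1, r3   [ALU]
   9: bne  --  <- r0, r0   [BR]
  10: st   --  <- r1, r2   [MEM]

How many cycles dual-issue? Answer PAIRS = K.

#0 head=0: sub.ALU i0 RAW+WAW r6
#1 head=1: sub.ALU/blt.BR i1&i2 dual
#2 head=3: ld.MEM i3 no-port MEM/MUL
#3 head=4: mulh.MUL/sub.ALU i4&i5 dual
#4 head=6: sub.ALU/ld.MEM i6&i7 dual
#5 head=8: sub.ALU/bne.BR i8&i9 dual
#6 head=10: st.MEM i10 tail

PAIRS = 4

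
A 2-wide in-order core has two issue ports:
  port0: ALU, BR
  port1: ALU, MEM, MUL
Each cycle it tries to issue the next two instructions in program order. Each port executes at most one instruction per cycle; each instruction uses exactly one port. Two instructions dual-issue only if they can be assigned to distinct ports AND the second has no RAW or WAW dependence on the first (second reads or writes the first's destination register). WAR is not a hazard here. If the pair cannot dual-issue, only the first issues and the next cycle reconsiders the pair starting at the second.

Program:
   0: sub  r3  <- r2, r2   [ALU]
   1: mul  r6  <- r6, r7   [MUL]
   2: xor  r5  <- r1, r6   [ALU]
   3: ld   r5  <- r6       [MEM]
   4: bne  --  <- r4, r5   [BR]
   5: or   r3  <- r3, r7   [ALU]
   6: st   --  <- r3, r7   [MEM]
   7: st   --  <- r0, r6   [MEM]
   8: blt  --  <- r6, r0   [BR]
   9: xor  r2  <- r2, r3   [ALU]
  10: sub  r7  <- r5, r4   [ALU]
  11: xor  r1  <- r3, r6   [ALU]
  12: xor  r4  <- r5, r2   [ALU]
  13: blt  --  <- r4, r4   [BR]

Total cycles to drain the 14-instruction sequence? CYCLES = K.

CYCLES = 9

  cy0 -> i0&i1 (sub/mul) dual
  cy1 -> i2 (xor) WAW r5
  cy2 -> i3 (ld) RAW r5
  cy3 -> i4&i5 (bne/or) dual
  cy4 -> i6 (st) no-port MEM/MEM
  cy5 -> i7&i8 (st/blt) dual
  cy6 -> i9&i10 (xor/sub) dual
  cy7 -> i11&i12 (xor/xor) dual
  cy8 -> i13 (blt) tail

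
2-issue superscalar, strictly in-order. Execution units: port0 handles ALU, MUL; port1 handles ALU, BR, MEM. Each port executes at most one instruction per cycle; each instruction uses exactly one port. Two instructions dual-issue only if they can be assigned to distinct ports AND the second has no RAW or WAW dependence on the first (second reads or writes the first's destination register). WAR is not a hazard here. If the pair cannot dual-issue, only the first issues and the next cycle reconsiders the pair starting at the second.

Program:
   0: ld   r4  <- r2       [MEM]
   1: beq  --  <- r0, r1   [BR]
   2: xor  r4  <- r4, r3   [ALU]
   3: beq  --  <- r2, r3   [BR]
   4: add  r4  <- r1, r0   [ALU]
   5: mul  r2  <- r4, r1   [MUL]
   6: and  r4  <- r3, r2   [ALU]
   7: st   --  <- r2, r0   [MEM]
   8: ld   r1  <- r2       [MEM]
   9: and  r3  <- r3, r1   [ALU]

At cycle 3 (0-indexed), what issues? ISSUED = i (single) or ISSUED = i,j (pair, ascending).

t=0 i0:ld ; no-port MEM/BR
t=1 i1+i2:beq/xor ; dual
t=2 i3+i4:beq/add ; dual
t=3 i5:mul ; RAW r2
t=4 i6+i7:and/st ; dual
t=5 i8:ld ; RAW r1
t=6 i9:and ; tail

ISSUED = 5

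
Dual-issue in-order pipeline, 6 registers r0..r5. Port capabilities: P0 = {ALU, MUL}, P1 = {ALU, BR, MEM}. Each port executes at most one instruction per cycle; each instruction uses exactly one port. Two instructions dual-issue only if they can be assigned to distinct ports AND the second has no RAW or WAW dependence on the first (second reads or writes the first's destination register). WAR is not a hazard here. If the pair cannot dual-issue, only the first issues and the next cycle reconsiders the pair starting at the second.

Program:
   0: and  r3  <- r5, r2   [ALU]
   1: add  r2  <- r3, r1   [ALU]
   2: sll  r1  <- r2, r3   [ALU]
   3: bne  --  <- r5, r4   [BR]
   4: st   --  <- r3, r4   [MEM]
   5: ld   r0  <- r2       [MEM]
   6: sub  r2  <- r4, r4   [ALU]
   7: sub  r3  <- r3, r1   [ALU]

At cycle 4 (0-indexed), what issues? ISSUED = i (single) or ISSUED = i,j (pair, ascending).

  cy0 -> i0 (and.ALU) RAW r3
  cy1 -> i1 (add.ALU) RAW r2
  cy2 -> i2&i3 (sll.ALU/bne.BR) 2-wide
  cy3 -> i4 (st.MEM) no-port MEM/MEM
  cy4 -> i5&i6 (ld.MEM/sub.ALU) 2-wide
  cy5 -> i7 (sub.ALU) tail

ISSUED = 5,6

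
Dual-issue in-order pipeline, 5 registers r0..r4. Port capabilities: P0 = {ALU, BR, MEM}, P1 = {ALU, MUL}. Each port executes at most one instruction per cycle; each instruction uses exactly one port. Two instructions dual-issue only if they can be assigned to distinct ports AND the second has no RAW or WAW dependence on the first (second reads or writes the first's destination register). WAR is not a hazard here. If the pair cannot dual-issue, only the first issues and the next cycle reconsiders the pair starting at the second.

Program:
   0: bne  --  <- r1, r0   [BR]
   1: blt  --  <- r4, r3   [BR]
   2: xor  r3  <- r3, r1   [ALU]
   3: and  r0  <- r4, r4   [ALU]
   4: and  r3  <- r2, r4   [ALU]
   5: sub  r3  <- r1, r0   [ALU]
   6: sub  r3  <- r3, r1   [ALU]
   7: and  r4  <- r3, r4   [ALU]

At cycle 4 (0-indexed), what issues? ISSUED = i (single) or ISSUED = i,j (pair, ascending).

ISSUED = 6

#0 head=0: bne.BR i0 no-port BR/BR
#1 head=1: blt.BR/xor.ALU i1/i2 2-wide
#2 head=3: and.ALU/and.ALU i3/i4 2-wide
#3 head=5: sub.ALU i5 RAW+WAW r3
#4 head=6: sub.ALU i6 RAW r3
#5 head=7: and.ALU i7 tail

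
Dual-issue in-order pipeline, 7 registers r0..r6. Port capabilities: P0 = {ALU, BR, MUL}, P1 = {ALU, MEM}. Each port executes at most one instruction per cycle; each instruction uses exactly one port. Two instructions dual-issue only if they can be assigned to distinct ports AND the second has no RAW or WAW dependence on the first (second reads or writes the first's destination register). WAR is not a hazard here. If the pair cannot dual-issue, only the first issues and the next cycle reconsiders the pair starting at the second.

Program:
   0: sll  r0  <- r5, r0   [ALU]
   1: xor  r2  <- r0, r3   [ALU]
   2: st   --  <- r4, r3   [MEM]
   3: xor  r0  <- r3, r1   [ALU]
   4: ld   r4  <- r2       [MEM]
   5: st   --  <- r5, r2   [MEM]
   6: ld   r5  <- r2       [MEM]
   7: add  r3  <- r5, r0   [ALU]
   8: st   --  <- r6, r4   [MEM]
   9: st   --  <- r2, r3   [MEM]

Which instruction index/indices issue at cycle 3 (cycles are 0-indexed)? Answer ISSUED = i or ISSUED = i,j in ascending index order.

ISSUED = 5

t=0 i0:sll.ALU ; RAW r0
t=1 i1&i2:xor.ALU;st.MEM ; 2-wide
t=2 i3&i4:xor.ALU;ld.MEM ; 2-wide
t=3 i5:st.MEM ; no-port MEM/MEM
t=4 i6:ld.MEM ; RAW r5
t=5 i7&i8:add.ALU;st.MEM ; 2-wide
t=6 i9:st.MEM ; tail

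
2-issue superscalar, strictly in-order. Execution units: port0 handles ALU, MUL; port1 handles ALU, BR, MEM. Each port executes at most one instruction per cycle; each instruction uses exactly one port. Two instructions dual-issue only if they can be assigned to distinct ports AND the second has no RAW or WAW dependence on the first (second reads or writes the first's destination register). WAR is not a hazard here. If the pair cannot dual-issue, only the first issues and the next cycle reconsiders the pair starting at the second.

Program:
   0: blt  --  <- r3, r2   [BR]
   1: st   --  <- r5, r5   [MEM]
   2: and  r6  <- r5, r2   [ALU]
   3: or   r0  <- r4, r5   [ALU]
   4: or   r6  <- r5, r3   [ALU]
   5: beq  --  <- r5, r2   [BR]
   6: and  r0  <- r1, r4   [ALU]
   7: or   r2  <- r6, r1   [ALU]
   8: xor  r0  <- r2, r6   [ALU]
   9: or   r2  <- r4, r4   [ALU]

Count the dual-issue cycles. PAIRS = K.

PAIRS = 4

[0] i0  blt  -- no-port BR/MEM
[1] i1&i2  st and  -- dual
[2] i3&i4  or or  -- dual
[3] i5&i6  beq and  -- dual
[4] i7  or  -- RAW r2
[5] i8&i9  xor or  -- dual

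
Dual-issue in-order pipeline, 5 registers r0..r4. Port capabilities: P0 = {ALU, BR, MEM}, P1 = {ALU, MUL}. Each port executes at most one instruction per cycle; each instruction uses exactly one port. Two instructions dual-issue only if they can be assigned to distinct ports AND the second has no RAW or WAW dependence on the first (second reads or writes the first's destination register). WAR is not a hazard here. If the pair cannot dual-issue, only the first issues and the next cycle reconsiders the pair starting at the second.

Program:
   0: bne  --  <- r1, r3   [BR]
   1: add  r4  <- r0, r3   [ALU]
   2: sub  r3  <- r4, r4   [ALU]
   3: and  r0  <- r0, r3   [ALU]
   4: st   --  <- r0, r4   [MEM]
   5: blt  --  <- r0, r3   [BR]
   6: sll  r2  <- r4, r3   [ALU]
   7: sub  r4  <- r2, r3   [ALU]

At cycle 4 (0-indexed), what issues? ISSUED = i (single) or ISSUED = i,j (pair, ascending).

c0: i0+i1 bne.BR;add.ALU  2-wide
c1: i2 sub.ALU  RAW r3
c2: i3 and.ALU  RAW r0
c3: i4 st.MEM  no-port MEM/BR
c4: i5+i6 blt.BR;sll.ALU  2-wide
c5: i7 sub.ALU  tail

ISSUED = 5,6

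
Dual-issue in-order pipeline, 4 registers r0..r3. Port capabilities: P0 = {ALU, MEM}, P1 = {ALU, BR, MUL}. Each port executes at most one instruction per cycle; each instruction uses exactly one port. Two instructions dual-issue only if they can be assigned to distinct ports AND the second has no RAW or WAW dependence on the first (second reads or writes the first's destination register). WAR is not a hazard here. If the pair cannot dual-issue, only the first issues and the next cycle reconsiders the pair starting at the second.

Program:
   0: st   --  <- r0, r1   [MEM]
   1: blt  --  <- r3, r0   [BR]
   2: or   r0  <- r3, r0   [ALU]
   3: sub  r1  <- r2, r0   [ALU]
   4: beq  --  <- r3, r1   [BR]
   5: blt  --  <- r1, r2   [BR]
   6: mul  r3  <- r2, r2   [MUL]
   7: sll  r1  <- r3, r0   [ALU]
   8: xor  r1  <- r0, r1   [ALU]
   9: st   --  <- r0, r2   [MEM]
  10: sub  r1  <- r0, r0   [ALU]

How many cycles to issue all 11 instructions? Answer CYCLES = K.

CYCLES = 9

0. st.MEM/blt.BR @i0/i1  | pair
1. or.ALU @i2  | RAW r0
2. sub.ALU @i3  | RAW r1
3. beq.BR @i4  | no-port BR/BR
4. blt.BR @i5  | no-port BR/MUL
5. mul.MUL @i6  | RAW r3
6. sll.ALU @i7  | RAW+WAW r1
7. xor.ALU/st.MEM @i8/i9  | pair
8. sub.ALU @i10  | tail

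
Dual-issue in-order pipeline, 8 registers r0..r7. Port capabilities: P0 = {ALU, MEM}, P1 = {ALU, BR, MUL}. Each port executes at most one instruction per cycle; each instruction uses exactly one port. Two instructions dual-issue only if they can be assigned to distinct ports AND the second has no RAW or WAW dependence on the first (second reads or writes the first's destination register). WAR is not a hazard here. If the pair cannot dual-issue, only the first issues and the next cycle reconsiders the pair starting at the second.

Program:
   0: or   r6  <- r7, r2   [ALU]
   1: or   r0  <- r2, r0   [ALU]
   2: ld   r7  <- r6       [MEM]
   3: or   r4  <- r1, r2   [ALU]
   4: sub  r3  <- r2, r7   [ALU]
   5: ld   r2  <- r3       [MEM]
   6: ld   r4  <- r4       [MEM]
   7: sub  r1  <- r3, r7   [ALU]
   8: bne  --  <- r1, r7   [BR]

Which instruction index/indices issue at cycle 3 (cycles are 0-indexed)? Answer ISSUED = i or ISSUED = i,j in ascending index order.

ISSUED = 5

c0: i0+i1 or.ALU/or.ALU  dual
c1: i2+i3 ld.MEM/or.ALU  dual
c2: i4 sub.ALU  RAW r3
c3: i5 ld.MEM  no-port MEM/MEM
c4: i6+i7 ld.MEM/sub.ALU  dual
c5: i8 bne.BR  tail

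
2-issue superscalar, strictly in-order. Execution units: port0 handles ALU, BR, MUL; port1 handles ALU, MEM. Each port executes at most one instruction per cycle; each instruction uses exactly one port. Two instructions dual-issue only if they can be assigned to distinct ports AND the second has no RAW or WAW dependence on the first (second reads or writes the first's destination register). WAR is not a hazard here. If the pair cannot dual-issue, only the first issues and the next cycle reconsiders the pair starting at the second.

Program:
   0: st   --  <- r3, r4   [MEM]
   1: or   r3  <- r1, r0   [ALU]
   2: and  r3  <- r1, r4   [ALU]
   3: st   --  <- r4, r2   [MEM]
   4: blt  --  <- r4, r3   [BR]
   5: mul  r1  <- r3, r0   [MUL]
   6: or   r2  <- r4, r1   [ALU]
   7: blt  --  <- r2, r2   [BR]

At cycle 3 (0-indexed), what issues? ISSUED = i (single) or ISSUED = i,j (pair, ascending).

ISSUED = 5

#0 head=0: st/or i0+i1 dual
#1 head=2: and/st i2+i3 dual
#2 head=4: blt i4 no-port BR/MUL
#3 head=5: mul i5 RAW r1
#4 head=6: or i6 RAW r2
#5 head=7: blt i7 tail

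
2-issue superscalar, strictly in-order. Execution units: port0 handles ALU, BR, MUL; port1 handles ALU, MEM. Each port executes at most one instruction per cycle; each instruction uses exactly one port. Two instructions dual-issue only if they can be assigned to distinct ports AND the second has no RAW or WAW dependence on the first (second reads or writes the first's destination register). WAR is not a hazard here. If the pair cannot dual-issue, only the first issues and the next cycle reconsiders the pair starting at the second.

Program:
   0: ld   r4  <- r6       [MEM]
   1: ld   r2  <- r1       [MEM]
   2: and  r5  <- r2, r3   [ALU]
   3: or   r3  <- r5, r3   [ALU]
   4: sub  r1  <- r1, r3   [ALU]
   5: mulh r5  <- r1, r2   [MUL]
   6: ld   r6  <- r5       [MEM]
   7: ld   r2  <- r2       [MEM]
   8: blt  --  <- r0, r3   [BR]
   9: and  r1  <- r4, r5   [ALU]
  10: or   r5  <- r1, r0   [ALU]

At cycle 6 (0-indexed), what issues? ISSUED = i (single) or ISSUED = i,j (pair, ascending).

c0: i0 ld.MEM  no-port MEM/MEM
c1: i1 ld.MEM  RAW r2
c2: i2 and.ALU  RAW r5
c3: i3 or.ALU  RAW r3
c4: i4 sub.ALU  RAW r1
c5: i5 mulh.MUL  RAW r5
c6: i6 ld.MEM  no-port MEM/MEM
c7: i7&i8 ld.MEM blt.BR  pair
c8: i9 and.ALU  RAW r1
c9: i10 or.ALU  tail

ISSUED = 6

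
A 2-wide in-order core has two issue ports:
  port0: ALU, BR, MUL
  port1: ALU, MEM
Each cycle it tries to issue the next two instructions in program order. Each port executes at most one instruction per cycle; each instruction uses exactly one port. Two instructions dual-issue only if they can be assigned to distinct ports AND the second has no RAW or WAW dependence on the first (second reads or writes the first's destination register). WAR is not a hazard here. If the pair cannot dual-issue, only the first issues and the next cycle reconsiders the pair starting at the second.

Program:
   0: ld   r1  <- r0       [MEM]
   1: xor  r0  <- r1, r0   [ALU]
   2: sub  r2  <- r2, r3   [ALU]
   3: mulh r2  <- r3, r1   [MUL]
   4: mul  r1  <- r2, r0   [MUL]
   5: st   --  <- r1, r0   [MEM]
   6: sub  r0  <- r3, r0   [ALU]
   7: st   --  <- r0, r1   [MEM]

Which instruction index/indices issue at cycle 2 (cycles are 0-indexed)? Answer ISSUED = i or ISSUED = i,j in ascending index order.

ISSUED = 3

0. ld.MEM @i0  | RAW r1
1. xor.ALU;sub.ALU @i1,i2  | 2-wide
2. mulh.MUL @i3  | no-port MUL/MUL
3. mul.MUL @i4  | RAW r1
4. st.MEM;sub.ALU @i5,i6  | 2-wide
5. st.MEM @i7  | tail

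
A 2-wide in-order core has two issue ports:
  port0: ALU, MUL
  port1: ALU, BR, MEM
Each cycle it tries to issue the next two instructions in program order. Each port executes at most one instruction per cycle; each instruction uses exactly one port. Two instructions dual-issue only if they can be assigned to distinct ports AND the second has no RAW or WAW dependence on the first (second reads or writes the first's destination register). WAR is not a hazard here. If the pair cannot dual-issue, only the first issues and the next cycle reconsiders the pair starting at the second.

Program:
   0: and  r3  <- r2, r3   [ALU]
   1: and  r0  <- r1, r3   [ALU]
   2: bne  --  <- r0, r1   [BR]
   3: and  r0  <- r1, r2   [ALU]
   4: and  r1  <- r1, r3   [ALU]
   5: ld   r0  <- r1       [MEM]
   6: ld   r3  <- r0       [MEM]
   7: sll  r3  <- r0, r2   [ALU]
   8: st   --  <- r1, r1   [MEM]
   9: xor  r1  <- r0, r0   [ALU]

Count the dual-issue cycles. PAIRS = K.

PAIRS = 2

0. and.ALU @i0  | RAW r3
1. and.ALU @i1  | RAW r0
2. bne.BR+and.ALU @i2&i3  | 2-wide
3. and.ALU @i4  | RAW r1
4. ld.MEM @i5  | no-port MEM/MEM
5. ld.MEM @i6  | WAW r3
6. sll.ALU+st.MEM @i7&i8  | 2-wide
7. xor.ALU @i9  | tail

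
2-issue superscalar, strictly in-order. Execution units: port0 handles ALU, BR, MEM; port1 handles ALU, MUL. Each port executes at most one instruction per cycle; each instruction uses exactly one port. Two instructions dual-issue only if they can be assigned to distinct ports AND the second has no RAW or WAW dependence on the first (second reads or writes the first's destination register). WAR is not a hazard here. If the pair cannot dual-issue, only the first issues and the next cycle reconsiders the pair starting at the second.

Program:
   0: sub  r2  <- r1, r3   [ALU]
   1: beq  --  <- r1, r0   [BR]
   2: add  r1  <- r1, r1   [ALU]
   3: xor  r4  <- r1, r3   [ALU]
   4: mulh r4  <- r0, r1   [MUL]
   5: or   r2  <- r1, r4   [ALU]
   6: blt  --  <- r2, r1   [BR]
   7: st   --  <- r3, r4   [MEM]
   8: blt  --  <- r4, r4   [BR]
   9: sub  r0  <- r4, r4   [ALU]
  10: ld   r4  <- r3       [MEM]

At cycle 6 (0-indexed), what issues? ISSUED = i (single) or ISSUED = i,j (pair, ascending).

ISSUED = 7

#0 head=0: sub.ALU;beq.BR i0&i1 dual
#1 head=2: add.ALU i2 RAW r1
#2 head=3: xor.ALU i3 WAW r4
#3 head=4: mulh.MUL i4 RAW r4
#4 head=5: or.ALU i5 RAW r2
#5 head=6: blt.BR i6 no-port BR/MEM
#6 head=7: st.MEM i7 no-port MEM/BR
#7 head=8: blt.BR;sub.ALU i8&i9 dual
#8 head=10: ld.MEM i10 tail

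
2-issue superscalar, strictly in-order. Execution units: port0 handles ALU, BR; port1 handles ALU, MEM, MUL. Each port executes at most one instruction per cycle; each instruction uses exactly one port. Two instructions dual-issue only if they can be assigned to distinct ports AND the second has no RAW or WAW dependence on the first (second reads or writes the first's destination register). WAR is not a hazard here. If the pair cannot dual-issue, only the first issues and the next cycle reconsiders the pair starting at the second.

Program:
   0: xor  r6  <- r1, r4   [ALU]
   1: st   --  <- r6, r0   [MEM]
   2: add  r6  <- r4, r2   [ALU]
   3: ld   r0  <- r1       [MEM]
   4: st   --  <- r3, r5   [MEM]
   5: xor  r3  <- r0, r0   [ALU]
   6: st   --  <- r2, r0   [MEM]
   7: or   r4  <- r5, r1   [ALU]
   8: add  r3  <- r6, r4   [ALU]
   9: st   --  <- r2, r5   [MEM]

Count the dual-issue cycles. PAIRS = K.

PAIRS = 4

c0: i0 xor  RAW r6
c1: i1+i2 st+add  pair
c2: i3 ld  no-port MEM/MEM
c3: i4+i5 st+xor  pair
c4: i6+i7 st+or  pair
c5: i8+i9 add+st  pair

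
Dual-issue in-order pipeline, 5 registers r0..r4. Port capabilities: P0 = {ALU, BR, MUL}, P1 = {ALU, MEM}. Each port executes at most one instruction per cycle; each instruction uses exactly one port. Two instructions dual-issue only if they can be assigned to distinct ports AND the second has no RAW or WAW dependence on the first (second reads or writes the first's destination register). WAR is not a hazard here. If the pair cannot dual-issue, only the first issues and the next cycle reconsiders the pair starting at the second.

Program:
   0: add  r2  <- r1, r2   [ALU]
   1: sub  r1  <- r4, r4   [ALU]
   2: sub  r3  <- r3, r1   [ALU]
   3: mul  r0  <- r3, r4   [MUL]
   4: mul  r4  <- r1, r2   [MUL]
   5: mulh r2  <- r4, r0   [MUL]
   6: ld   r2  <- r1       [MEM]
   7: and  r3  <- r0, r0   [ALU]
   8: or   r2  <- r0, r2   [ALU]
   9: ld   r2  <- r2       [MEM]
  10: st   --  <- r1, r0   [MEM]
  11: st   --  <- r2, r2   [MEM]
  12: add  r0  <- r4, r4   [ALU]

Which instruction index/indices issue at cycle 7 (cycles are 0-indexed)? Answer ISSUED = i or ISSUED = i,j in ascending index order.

#0 head=0: add;sub i0,i1 dual
#1 head=2: sub i2 RAW r3
#2 head=3: mul i3 no-port MUL/MUL
#3 head=4: mul i4 no-port MUL/MUL
#4 head=5: mulh i5 WAW r2
#5 head=6: ld;and i6,i7 dual
#6 head=8: or i8 RAW+WAW r2
#7 head=9: ld i9 no-port MEM/MEM
#8 head=10: st i10 no-port MEM/MEM
#9 head=11: st;add i11,i12 dual

ISSUED = 9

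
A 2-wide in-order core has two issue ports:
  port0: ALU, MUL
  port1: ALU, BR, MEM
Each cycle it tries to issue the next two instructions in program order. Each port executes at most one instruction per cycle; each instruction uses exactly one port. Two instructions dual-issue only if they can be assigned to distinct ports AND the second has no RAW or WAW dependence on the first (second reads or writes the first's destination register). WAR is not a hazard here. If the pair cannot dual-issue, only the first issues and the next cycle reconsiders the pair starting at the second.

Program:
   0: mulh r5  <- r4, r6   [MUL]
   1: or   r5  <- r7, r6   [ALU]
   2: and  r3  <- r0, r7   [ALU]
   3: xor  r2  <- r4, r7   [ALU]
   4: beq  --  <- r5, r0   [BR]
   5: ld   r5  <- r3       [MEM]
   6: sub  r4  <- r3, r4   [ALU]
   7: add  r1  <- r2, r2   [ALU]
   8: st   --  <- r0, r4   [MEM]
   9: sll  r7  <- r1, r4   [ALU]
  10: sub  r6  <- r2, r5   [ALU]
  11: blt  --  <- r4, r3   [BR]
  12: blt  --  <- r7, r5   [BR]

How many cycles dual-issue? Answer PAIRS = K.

PAIRS = 5

  cy0 -> i0 (mulh.MUL) WAW r5
  cy1 -> i1&i2 (or.ALU;and.ALU) 2-wide
  cy2 -> i3&i4 (xor.ALU;beq.BR) 2-wide
  cy3 -> i5&i6 (ld.MEM;sub.ALU) 2-wide
  cy4 -> i7&i8 (add.ALU;st.MEM) 2-wide
  cy5 -> i9&i10 (sll.ALU;sub.ALU) 2-wide
  cy6 -> i11 (blt.BR) no-port BR/BR
  cy7 -> i12 (blt.BR) tail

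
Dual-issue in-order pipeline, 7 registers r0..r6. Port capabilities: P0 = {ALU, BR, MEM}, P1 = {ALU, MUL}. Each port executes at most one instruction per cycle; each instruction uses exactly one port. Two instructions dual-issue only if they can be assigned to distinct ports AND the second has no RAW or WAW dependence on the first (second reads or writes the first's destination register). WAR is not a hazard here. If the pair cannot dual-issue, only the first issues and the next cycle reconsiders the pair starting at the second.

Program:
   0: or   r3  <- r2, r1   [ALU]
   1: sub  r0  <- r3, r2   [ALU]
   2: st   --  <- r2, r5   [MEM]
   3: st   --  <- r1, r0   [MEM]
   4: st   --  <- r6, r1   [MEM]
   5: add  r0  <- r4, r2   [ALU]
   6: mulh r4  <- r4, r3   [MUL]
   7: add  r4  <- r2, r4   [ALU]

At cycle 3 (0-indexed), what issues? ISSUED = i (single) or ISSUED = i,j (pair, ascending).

ISSUED = 4,5

[0] i0  or  -- RAW r3
[1] i1+i2  sub+st  -- pair
[2] i3  st  -- no-port MEM/MEM
[3] i4+i5  st+add  -- pair
[4] i6  mulh  -- RAW+WAW r4
[5] i7  add  -- tail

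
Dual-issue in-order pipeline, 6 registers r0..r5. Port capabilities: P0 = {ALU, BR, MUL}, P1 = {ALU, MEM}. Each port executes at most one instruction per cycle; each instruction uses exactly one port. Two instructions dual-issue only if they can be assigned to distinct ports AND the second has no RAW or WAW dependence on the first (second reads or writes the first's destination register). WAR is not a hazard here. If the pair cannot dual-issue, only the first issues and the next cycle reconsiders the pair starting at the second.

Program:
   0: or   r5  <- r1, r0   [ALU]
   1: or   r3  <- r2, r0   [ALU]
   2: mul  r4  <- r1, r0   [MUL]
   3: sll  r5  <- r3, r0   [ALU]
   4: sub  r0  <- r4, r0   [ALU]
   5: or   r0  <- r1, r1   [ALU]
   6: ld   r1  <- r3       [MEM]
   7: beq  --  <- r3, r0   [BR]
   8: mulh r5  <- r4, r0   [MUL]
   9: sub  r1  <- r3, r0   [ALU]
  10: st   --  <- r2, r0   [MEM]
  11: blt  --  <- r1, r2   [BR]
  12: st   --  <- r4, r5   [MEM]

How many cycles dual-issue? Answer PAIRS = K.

PAIRS = 5

0. or.ALU/or.ALU @i0/i1  | pair
1. mul.MUL/sll.ALU @i2/i3  | pair
2. sub.ALU @i4  | WAW r0
3. or.ALU/ld.MEM @i5/i6  | pair
4. beq.BR @i7  | no-port BR/MUL
5. mulh.MUL/sub.ALU @i8/i9  | pair
6. st.MEM/blt.BR @i10/i11  | pair
7. st.MEM @i12  | tail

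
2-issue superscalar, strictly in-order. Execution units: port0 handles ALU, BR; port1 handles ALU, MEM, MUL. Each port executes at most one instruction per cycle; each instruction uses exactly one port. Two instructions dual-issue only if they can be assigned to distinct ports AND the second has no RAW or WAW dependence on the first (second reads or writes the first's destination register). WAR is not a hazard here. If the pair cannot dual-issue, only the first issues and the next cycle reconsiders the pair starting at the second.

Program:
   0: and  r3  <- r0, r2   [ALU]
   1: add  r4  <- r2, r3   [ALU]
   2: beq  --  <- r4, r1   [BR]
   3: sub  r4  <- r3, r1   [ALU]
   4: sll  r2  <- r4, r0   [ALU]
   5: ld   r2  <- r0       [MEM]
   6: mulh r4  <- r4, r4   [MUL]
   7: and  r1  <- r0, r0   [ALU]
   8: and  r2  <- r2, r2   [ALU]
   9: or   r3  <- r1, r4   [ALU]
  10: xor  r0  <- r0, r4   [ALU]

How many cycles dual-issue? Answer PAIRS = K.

PAIRS = 3

#0 head=0: and.ALU i0 RAW r3
#1 head=1: add.ALU i1 RAW r4
#2 head=2: beq.BR+sub.ALU i2+i3 dual
#3 head=4: sll.ALU i4 WAW r2
#4 head=5: ld.MEM i5 no-port MEM/MUL
#5 head=6: mulh.MUL+and.ALU i6+i7 dual
#6 head=8: and.ALU+or.ALU i8+i9 dual
#7 head=10: xor.ALU i10 tail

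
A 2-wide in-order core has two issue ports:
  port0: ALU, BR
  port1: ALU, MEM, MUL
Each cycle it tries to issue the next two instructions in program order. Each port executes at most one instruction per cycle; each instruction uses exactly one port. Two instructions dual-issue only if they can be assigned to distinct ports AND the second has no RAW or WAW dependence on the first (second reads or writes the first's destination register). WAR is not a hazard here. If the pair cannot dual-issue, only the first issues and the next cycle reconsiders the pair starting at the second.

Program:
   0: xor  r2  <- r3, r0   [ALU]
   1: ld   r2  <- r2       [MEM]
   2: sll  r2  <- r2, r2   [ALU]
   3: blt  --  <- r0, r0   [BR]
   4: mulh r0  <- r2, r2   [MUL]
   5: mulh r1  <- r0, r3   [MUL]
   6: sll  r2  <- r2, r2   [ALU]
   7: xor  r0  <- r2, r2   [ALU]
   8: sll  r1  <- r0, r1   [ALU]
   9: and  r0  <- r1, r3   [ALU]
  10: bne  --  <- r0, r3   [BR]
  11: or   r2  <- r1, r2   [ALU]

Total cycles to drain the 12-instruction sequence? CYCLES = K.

CYCLES = 9

c0: i0 xor.ALU  RAW+WAW r2
c1: i1 ld.MEM  RAW+WAW r2
c2: i2+i3 sll.ALU/blt.BR  pair
c3: i4 mulh.MUL  no-port MUL/MUL
c4: i5+i6 mulh.MUL/sll.ALU  pair
c5: i7 xor.ALU  RAW r0
c6: i8 sll.ALU  RAW r1
c7: i9 and.ALU  RAW r0
c8: i10+i11 bne.BR/or.ALU  pair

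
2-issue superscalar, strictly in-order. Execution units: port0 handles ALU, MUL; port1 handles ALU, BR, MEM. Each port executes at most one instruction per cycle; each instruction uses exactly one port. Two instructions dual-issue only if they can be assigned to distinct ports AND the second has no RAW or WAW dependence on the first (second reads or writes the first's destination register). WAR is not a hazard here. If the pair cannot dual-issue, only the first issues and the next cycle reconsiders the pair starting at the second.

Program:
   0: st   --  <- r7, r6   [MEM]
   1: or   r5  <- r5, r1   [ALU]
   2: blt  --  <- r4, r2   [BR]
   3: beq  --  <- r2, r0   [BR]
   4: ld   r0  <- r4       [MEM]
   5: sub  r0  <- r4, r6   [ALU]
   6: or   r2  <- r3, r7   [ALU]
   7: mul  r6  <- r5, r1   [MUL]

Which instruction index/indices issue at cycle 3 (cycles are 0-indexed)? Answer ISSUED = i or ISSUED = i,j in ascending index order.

ISSUED = 4

[0] i0+i1  st.MEM+or.ALU  -- pair
[1] i2  blt.BR  -- no-port BR/BR
[2] i3  beq.BR  -- no-port BR/MEM
[3] i4  ld.MEM  -- WAW r0
[4] i5+i6  sub.ALU+or.ALU  -- pair
[5] i7  mul.MUL  -- tail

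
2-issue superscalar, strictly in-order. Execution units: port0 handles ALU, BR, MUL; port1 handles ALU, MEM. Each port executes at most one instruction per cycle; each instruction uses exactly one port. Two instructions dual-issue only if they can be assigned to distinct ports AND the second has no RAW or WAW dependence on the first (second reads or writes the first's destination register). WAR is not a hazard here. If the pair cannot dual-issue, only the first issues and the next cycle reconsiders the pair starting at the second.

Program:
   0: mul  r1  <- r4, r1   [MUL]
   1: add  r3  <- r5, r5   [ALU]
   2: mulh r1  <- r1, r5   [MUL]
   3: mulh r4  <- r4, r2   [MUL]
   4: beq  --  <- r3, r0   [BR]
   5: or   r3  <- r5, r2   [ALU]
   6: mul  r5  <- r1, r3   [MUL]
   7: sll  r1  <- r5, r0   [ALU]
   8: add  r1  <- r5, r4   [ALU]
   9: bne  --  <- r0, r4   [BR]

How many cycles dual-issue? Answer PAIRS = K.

#0 head=0: mul.MUL+add.ALU i0/i1 pair
#1 head=2: mulh.MUL i2 no-port MUL/MUL
#2 head=3: mulh.MUL i3 no-port MUL/BR
#3 head=4: beq.BR+or.ALU i4/i5 pair
#4 head=6: mul.MUL i6 RAW r5
#5 head=7: sll.ALU i7 WAW r1
#6 head=8: add.ALU+bne.BR i8/i9 pair

PAIRS = 3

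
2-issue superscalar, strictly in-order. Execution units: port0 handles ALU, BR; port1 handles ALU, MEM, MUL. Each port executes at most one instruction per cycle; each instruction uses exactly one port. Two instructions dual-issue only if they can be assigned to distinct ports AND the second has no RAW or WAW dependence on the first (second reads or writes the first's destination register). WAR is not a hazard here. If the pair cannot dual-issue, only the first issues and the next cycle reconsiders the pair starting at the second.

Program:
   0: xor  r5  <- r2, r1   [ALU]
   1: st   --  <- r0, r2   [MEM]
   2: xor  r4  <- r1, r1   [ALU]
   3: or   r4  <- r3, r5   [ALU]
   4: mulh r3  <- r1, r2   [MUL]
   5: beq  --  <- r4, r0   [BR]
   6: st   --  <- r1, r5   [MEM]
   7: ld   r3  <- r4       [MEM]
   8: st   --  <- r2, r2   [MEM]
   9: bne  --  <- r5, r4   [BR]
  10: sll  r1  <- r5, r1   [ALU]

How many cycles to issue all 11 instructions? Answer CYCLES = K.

CYCLES = 7

c0: i0/i1 xor.ALU/st.MEM  2-wide
c1: i2 xor.ALU  WAW r4
c2: i3/i4 or.ALU/mulh.MUL  2-wide
c3: i5/i6 beq.BR/st.MEM  2-wide
c4: i7 ld.MEM  no-port MEM/MEM
c5: i8/i9 st.MEM/bne.BR  2-wide
c6: i10 sll.ALU  tail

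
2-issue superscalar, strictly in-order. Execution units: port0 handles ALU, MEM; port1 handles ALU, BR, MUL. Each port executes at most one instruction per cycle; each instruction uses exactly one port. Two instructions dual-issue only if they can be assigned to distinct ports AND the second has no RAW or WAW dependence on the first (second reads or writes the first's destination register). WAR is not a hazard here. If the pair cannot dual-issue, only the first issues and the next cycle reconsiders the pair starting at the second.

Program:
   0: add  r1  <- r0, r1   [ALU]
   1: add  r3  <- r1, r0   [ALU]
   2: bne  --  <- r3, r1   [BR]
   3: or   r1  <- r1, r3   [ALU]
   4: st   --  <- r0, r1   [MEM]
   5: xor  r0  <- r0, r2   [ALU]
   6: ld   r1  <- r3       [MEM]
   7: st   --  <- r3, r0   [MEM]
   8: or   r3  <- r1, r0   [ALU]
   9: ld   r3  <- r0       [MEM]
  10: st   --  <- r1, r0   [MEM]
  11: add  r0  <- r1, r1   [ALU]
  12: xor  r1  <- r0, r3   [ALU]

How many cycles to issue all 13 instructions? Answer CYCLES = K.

#0 head=0: add.ALU i0 RAW r1
#1 head=1: add.ALU i1 RAW r3
#2 head=2: bne.BR+or.ALU i2+i3 pair
#3 head=4: st.MEM+xor.ALU i4+i5 pair
#4 head=6: ld.MEM i6 no-port MEM/MEM
#5 head=7: st.MEM+or.ALU i7+i8 pair
#6 head=9: ld.MEM i9 no-port MEM/MEM
#7 head=10: st.MEM+add.ALU i10+i11 pair
#8 head=12: xor.ALU i12 tail

CYCLES = 9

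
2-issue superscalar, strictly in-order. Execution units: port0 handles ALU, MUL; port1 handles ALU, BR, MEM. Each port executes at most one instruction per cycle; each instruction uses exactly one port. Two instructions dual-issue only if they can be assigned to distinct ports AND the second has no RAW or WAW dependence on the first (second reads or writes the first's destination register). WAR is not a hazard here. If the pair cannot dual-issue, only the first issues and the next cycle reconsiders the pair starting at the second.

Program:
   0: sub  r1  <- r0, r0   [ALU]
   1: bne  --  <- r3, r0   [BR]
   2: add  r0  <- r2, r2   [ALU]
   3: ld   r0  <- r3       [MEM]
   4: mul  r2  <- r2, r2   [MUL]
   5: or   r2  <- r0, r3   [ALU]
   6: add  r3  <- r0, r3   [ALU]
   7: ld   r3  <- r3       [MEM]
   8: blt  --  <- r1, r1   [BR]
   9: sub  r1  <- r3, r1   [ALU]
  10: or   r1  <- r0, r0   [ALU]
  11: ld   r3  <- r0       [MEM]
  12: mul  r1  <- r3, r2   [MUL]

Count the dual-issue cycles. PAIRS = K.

PAIRS = 5

  cy0 -> i0+i1 (sub+bne) dual
  cy1 -> i2 (add) WAW r0
  cy2 -> i3+i4 (ld+mul) dual
  cy3 -> i5+i6 (or+add) dual
  cy4 -> i7 (ld) no-port MEM/BR
  cy5 -> i8+i9 (blt+sub) dual
  cy6 -> i10+i11 (or+ld) dual
  cy7 -> i12 (mul) tail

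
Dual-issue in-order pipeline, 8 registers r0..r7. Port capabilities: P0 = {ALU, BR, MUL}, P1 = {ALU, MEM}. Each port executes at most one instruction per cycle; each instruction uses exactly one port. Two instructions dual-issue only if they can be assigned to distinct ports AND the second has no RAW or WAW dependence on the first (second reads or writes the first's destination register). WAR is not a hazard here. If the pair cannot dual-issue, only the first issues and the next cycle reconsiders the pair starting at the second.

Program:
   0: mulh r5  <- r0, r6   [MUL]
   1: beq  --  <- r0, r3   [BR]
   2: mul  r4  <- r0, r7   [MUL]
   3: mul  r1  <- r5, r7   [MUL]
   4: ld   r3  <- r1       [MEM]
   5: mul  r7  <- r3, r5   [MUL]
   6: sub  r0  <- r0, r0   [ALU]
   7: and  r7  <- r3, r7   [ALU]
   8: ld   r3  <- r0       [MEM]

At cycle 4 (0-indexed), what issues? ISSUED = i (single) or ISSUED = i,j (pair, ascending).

c0: i0 mulh  no-port MUL/BR
c1: i1 beq  no-port BR/MUL
c2: i2 mul  no-port MUL/MUL
c3: i3 mul  RAW r1
c4: i4 ld  RAW r3
c5: i5/i6 mul/sub  pair
c6: i7/i8 and/ld  pair

ISSUED = 4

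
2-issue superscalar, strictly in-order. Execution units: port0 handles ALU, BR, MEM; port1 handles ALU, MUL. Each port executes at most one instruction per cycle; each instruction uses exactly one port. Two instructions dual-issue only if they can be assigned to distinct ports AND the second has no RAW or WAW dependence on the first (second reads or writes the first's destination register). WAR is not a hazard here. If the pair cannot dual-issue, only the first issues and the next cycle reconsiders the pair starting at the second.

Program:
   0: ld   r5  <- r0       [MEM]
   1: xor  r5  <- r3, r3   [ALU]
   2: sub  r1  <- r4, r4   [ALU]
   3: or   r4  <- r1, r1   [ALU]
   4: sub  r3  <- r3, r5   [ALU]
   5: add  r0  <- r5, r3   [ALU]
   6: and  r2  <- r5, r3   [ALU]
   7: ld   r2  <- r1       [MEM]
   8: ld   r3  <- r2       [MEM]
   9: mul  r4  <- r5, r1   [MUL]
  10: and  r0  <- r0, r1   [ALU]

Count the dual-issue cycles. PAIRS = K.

0. ld @i0  | WAW r5
1. xor+sub @i1&i2  | dual
2. or+sub @i3&i4  | dual
3. add+and @i5&i6  | dual
4. ld @i7  | no-port MEM/MEM
5. ld+mul @i8&i9  | dual
6. and @i10  | tail

PAIRS = 4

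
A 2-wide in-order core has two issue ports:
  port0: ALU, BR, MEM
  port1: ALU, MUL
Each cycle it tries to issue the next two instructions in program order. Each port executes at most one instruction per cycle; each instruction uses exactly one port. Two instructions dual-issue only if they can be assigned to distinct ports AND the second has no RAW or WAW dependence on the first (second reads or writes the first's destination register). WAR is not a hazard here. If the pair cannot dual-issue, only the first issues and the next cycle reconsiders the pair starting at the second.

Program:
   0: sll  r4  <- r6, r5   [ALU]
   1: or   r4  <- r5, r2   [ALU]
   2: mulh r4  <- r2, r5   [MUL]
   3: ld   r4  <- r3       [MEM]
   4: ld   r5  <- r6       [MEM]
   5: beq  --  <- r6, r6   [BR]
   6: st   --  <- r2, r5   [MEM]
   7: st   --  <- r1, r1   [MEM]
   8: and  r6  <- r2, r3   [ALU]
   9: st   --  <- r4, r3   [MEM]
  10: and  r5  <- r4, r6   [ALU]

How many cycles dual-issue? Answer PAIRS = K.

PAIRS = 2

t=0 i0:sll.ALU ; WAW r4
t=1 i1:or.ALU ; WAW r4
t=2 i2:mulh.MUL ; WAW r4
t=3 i3:ld.MEM ; no-port MEM/MEM
t=4 i4:ld.MEM ; no-port MEM/BR
t=5 i5:beq.BR ; no-port BR/MEM
t=6 i6:st.MEM ; no-port MEM/MEM
t=7 i7,i8:st.MEM and.ALU ; 2-wide
t=8 i9,i10:st.MEM and.ALU ; 2-wide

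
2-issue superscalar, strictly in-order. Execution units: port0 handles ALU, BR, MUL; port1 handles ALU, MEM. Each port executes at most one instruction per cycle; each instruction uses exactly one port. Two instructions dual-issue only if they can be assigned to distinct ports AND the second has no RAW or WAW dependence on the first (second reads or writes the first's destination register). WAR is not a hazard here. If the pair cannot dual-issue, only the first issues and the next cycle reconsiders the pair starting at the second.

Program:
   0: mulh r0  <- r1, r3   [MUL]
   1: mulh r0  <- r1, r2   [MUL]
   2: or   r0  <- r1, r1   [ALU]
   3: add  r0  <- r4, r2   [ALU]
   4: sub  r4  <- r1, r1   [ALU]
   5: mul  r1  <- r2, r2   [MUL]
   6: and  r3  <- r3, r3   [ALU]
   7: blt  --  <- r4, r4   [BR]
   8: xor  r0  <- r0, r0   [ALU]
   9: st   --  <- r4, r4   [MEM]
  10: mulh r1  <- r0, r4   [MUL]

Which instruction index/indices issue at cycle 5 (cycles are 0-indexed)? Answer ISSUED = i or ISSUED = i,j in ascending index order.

0. mulh @i0  | no-port MUL/MUL
1. mulh @i1  | WAW r0
2. or @i2  | WAW r0
3. add sub @i3/i4  | dual
4. mul and @i5/i6  | dual
5. blt xor @i7/i8  | dual
6. st mulh @i9/i10  | dual

ISSUED = 7,8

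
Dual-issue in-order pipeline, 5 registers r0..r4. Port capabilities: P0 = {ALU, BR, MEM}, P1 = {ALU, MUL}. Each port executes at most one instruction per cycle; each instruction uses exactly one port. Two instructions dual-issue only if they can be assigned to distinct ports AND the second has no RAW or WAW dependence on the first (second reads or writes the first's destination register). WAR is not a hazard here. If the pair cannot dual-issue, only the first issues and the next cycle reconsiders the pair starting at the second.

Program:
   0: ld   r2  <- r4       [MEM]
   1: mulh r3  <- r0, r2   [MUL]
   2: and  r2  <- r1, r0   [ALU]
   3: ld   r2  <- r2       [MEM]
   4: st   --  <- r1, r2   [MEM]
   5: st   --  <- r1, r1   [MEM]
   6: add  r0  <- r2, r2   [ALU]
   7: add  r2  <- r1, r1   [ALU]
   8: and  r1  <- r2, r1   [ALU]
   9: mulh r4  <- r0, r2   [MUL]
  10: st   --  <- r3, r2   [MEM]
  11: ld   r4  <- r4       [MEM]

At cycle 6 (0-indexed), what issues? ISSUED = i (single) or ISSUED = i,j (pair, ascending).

ISSUED = 8,9

  cy0 -> i0 (ld.MEM) RAW r2
  cy1 -> i1/i2 (mulh.MUL+and.ALU) pair
  cy2 -> i3 (ld.MEM) no-port MEM/MEM
  cy3 -> i4 (st.MEM) no-port MEM/MEM
  cy4 -> i5/i6 (st.MEM+add.ALU) pair
  cy5 -> i7 (add.ALU) RAW r2
  cy6 -> i8/i9 (and.ALU+mulh.MUL) pair
  cy7 -> i10 (st.MEM) no-port MEM/MEM
  cy8 -> i11 (ld.MEM) tail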